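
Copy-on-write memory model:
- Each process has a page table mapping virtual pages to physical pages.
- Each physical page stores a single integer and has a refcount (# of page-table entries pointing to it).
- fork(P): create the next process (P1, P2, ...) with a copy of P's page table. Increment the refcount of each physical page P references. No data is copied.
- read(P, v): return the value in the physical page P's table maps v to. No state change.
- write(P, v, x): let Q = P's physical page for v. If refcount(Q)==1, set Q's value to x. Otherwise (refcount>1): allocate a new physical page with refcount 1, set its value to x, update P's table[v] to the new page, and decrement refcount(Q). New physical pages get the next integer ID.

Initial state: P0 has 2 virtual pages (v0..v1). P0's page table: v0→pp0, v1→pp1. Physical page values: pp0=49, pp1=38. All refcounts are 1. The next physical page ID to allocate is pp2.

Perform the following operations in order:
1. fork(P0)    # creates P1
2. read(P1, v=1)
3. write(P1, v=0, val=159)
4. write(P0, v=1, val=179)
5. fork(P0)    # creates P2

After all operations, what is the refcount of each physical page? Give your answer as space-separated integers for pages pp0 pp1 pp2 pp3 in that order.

Op 1: fork(P0) -> P1. 2 ppages; refcounts: pp0:2 pp1:2
Op 2: read(P1, v1) -> 38. No state change.
Op 3: write(P1, v0, 159). refcount(pp0)=2>1 -> COPY to pp2. 3 ppages; refcounts: pp0:1 pp1:2 pp2:1
Op 4: write(P0, v1, 179). refcount(pp1)=2>1 -> COPY to pp3. 4 ppages; refcounts: pp0:1 pp1:1 pp2:1 pp3:1
Op 5: fork(P0) -> P2. 4 ppages; refcounts: pp0:2 pp1:1 pp2:1 pp3:2

Answer: 2 1 1 2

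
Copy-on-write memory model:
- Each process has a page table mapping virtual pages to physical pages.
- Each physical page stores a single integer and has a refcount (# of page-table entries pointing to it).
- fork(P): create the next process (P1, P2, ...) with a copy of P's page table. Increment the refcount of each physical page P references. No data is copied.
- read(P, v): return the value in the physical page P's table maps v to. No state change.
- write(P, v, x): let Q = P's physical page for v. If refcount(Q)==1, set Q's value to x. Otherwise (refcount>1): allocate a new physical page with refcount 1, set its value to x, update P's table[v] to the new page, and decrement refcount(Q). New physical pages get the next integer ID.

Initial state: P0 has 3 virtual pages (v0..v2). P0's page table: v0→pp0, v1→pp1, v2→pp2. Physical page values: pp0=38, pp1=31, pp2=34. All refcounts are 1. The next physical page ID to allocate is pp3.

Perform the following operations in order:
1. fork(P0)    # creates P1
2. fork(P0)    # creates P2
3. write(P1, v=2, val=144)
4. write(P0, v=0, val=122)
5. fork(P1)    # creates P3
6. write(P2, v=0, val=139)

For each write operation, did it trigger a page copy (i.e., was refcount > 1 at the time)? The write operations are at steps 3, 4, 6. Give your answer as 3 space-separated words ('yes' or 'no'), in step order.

Op 1: fork(P0) -> P1. 3 ppages; refcounts: pp0:2 pp1:2 pp2:2
Op 2: fork(P0) -> P2. 3 ppages; refcounts: pp0:3 pp1:3 pp2:3
Op 3: write(P1, v2, 144). refcount(pp2)=3>1 -> COPY to pp3. 4 ppages; refcounts: pp0:3 pp1:3 pp2:2 pp3:1
Op 4: write(P0, v0, 122). refcount(pp0)=3>1 -> COPY to pp4. 5 ppages; refcounts: pp0:2 pp1:3 pp2:2 pp3:1 pp4:1
Op 5: fork(P1) -> P3. 5 ppages; refcounts: pp0:3 pp1:4 pp2:2 pp3:2 pp4:1
Op 6: write(P2, v0, 139). refcount(pp0)=3>1 -> COPY to pp5. 6 ppages; refcounts: pp0:2 pp1:4 pp2:2 pp3:2 pp4:1 pp5:1

yes yes yes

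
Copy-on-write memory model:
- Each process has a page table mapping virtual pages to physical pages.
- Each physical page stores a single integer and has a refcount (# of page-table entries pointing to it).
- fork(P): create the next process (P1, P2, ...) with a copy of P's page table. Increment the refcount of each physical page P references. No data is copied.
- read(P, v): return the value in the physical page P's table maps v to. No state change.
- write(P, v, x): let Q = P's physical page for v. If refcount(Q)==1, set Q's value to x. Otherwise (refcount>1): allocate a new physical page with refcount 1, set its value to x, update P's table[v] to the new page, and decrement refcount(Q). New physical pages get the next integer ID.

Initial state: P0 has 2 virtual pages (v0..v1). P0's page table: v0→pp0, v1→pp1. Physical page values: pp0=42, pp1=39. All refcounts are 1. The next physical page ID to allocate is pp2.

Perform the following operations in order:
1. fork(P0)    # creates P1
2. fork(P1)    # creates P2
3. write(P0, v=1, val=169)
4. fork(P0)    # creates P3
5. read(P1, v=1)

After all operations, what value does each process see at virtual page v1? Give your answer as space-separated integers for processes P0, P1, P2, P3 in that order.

Op 1: fork(P0) -> P1. 2 ppages; refcounts: pp0:2 pp1:2
Op 2: fork(P1) -> P2. 2 ppages; refcounts: pp0:3 pp1:3
Op 3: write(P0, v1, 169). refcount(pp1)=3>1 -> COPY to pp2. 3 ppages; refcounts: pp0:3 pp1:2 pp2:1
Op 4: fork(P0) -> P3. 3 ppages; refcounts: pp0:4 pp1:2 pp2:2
Op 5: read(P1, v1) -> 39. No state change.
P0: v1 -> pp2 = 169
P1: v1 -> pp1 = 39
P2: v1 -> pp1 = 39
P3: v1 -> pp2 = 169

Answer: 169 39 39 169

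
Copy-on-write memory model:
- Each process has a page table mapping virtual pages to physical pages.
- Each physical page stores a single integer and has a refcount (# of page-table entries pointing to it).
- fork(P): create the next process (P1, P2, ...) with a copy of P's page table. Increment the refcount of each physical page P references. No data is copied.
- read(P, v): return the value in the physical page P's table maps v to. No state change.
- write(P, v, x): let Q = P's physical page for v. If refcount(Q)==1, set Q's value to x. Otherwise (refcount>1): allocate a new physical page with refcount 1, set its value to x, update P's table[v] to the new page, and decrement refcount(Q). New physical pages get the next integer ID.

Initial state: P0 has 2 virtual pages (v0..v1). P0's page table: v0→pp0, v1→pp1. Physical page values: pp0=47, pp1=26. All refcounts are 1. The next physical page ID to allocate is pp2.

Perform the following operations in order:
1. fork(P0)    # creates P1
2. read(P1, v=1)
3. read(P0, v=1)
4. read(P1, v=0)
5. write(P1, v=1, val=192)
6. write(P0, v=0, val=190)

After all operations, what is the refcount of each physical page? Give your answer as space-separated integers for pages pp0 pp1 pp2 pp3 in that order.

Answer: 1 1 1 1

Derivation:
Op 1: fork(P0) -> P1. 2 ppages; refcounts: pp0:2 pp1:2
Op 2: read(P1, v1) -> 26. No state change.
Op 3: read(P0, v1) -> 26. No state change.
Op 4: read(P1, v0) -> 47. No state change.
Op 5: write(P1, v1, 192). refcount(pp1)=2>1 -> COPY to pp2. 3 ppages; refcounts: pp0:2 pp1:1 pp2:1
Op 6: write(P0, v0, 190). refcount(pp0)=2>1 -> COPY to pp3. 4 ppages; refcounts: pp0:1 pp1:1 pp2:1 pp3:1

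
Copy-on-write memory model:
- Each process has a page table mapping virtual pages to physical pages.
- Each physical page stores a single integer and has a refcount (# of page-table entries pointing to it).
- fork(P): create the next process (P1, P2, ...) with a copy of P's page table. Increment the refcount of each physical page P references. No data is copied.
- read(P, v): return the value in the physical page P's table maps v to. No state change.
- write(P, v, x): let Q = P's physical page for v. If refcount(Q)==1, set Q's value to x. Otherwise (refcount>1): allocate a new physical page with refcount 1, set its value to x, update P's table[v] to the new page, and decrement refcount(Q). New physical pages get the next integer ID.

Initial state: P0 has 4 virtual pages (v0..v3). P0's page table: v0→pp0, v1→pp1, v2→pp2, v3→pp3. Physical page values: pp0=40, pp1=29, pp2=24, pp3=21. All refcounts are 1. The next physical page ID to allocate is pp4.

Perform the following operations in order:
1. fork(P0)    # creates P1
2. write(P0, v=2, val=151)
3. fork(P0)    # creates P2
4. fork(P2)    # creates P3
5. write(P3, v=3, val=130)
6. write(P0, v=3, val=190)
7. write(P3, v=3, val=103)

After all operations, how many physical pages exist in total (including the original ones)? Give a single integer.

Answer: 7

Derivation:
Op 1: fork(P0) -> P1. 4 ppages; refcounts: pp0:2 pp1:2 pp2:2 pp3:2
Op 2: write(P0, v2, 151). refcount(pp2)=2>1 -> COPY to pp4. 5 ppages; refcounts: pp0:2 pp1:2 pp2:1 pp3:2 pp4:1
Op 3: fork(P0) -> P2. 5 ppages; refcounts: pp0:3 pp1:3 pp2:1 pp3:3 pp4:2
Op 4: fork(P2) -> P3. 5 ppages; refcounts: pp0:4 pp1:4 pp2:1 pp3:4 pp4:3
Op 5: write(P3, v3, 130). refcount(pp3)=4>1 -> COPY to pp5. 6 ppages; refcounts: pp0:4 pp1:4 pp2:1 pp3:3 pp4:3 pp5:1
Op 6: write(P0, v3, 190). refcount(pp3)=3>1 -> COPY to pp6. 7 ppages; refcounts: pp0:4 pp1:4 pp2:1 pp3:2 pp4:3 pp5:1 pp6:1
Op 7: write(P3, v3, 103). refcount(pp5)=1 -> write in place. 7 ppages; refcounts: pp0:4 pp1:4 pp2:1 pp3:2 pp4:3 pp5:1 pp6:1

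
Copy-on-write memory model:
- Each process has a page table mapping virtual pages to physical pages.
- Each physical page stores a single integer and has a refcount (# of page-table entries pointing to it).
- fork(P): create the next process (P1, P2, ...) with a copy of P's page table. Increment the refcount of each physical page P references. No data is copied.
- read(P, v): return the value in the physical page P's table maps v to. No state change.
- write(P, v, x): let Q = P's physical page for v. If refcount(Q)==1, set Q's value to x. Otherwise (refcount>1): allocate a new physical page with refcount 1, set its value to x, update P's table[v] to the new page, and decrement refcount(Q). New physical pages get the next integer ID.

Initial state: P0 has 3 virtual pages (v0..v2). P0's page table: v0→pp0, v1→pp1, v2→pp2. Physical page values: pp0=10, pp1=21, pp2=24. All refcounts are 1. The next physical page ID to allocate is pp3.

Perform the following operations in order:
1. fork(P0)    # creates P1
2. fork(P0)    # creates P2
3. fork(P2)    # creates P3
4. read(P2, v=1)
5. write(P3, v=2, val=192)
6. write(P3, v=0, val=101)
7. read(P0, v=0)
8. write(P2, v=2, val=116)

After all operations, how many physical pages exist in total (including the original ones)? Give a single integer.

Op 1: fork(P0) -> P1. 3 ppages; refcounts: pp0:2 pp1:2 pp2:2
Op 2: fork(P0) -> P2. 3 ppages; refcounts: pp0:3 pp1:3 pp2:3
Op 3: fork(P2) -> P3. 3 ppages; refcounts: pp0:4 pp1:4 pp2:4
Op 4: read(P2, v1) -> 21. No state change.
Op 5: write(P3, v2, 192). refcount(pp2)=4>1 -> COPY to pp3. 4 ppages; refcounts: pp0:4 pp1:4 pp2:3 pp3:1
Op 6: write(P3, v0, 101). refcount(pp0)=4>1 -> COPY to pp4. 5 ppages; refcounts: pp0:3 pp1:4 pp2:3 pp3:1 pp4:1
Op 7: read(P0, v0) -> 10. No state change.
Op 8: write(P2, v2, 116). refcount(pp2)=3>1 -> COPY to pp5. 6 ppages; refcounts: pp0:3 pp1:4 pp2:2 pp3:1 pp4:1 pp5:1

Answer: 6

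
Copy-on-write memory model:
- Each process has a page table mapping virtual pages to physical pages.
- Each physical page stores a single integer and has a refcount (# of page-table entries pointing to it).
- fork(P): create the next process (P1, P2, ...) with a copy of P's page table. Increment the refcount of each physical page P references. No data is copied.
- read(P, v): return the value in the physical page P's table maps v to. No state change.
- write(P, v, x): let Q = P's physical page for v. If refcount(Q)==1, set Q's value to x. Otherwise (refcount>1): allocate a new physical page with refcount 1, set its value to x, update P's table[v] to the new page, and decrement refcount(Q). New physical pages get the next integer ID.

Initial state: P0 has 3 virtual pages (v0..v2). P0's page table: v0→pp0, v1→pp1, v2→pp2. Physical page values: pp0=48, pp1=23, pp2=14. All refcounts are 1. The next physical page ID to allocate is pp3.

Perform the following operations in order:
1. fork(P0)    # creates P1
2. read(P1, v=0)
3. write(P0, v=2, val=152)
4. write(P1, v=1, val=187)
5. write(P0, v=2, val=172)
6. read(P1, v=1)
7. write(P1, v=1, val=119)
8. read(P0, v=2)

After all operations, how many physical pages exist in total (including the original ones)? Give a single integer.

Op 1: fork(P0) -> P1. 3 ppages; refcounts: pp0:2 pp1:2 pp2:2
Op 2: read(P1, v0) -> 48. No state change.
Op 3: write(P0, v2, 152). refcount(pp2)=2>1 -> COPY to pp3. 4 ppages; refcounts: pp0:2 pp1:2 pp2:1 pp3:1
Op 4: write(P1, v1, 187). refcount(pp1)=2>1 -> COPY to pp4. 5 ppages; refcounts: pp0:2 pp1:1 pp2:1 pp3:1 pp4:1
Op 5: write(P0, v2, 172). refcount(pp3)=1 -> write in place. 5 ppages; refcounts: pp0:2 pp1:1 pp2:1 pp3:1 pp4:1
Op 6: read(P1, v1) -> 187. No state change.
Op 7: write(P1, v1, 119). refcount(pp4)=1 -> write in place. 5 ppages; refcounts: pp0:2 pp1:1 pp2:1 pp3:1 pp4:1
Op 8: read(P0, v2) -> 172. No state change.

Answer: 5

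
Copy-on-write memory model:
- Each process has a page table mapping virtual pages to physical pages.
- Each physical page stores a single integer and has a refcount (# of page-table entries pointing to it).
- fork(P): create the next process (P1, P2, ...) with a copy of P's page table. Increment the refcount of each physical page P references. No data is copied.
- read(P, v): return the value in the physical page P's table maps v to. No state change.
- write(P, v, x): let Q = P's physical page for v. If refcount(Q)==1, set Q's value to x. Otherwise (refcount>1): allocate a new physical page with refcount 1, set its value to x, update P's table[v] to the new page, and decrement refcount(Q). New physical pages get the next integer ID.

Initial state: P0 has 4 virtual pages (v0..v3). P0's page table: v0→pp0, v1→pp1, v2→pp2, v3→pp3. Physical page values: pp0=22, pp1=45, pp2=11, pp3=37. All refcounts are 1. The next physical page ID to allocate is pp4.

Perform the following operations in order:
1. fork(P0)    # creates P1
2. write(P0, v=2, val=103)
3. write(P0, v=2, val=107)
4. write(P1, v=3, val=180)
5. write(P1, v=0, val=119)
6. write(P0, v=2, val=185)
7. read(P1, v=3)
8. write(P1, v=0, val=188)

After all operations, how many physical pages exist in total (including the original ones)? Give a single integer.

Op 1: fork(P0) -> P1. 4 ppages; refcounts: pp0:2 pp1:2 pp2:2 pp3:2
Op 2: write(P0, v2, 103). refcount(pp2)=2>1 -> COPY to pp4. 5 ppages; refcounts: pp0:2 pp1:2 pp2:1 pp3:2 pp4:1
Op 3: write(P0, v2, 107). refcount(pp4)=1 -> write in place. 5 ppages; refcounts: pp0:2 pp1:2 pp2:1 pp3:2 pp4:1
Op 4: write(P1, v3, 180). refcount(pp3)=2>1 -> COPY to pp5. 6 ppages; refcounts: pp0:2 pp1:2 pp2:1 pp3:1 pp4:1 pp5:1
Op 5: write(P1, v0, 119). refcount(pp0)=2>1 -> COPY to pp6. 7 ppages; refcounts: pp0:1 pp1:2 pp2:1 pp3:1 pp4:1 pp5:1 pp6:1
Op 6: write(P0, v2, 185). refcount(pp4)=1 -> write in place. 7 ppages; refcounts: pp0:1 pp1:2 pp2:1 pp3:1 pp4:1 pp5:1 pp6:1
Op 7: read(P1, v3) -> 180. No state change.
Op 8: write(P1, v0, 188). refcount(pp6)=1 -> write in place. 7 ppages; refcounts: pp0:1 pp1:2 pp2:1 pp3:1 pp4:1 pp5:1 pp6:1

Answer: 7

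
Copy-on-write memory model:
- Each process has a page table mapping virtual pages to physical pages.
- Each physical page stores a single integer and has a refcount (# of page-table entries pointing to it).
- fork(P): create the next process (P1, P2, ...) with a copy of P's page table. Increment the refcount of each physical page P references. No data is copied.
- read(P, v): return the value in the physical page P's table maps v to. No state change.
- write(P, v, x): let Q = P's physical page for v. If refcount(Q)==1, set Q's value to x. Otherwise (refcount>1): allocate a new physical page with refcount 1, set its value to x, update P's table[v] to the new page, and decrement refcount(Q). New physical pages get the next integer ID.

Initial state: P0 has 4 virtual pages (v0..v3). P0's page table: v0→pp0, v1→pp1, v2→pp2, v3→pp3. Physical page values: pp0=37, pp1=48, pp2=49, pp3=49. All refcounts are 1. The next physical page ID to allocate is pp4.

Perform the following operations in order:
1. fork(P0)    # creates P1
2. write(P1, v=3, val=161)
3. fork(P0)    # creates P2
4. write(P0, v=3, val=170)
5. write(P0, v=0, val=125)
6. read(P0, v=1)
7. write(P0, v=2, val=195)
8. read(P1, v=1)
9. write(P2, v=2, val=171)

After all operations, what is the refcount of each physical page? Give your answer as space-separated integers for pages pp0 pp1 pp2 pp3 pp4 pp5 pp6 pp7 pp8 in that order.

Answer: 2 3 1 1 1 1 1 1 1

Derivation:
Op 1: fork(P0) -> P1. 4 ppages; refcounts: pp0:2 pp1:2 pp2:2 pp3:2
Op 2: write(P1, v3, 161). refcount(pp3)=2>1 -> COPY to pp4. 5 ppages; refcounts: pp0:2 pp1:2 pp2:2 pp3:1 pp4:1
Op 3: fork(P0) -> P2. 5 ppages; refcounts: pp0:3 pp1:3 pp2:3 pp3:2 pp4:1
Op 4: write(P0, v3, 170). refcount(pp3)=2>1 -> COPY to pp5. 6 ppages; refcounts: pp0:3 pp1:3 pp2:3 pp3:1 pp4:1 pp5:1
Op 5: write(P0, v0, 125). refcount(pp0)=3>1 -> COPY to pp6. 7 ppages; refcounts: pp0:2 pp1:3 pp2:3 pp3:1 pp4:1 pp5:1 pp6:1
Op 6: read(P0, v1) -> 48. No state change.
Op 7: write(P0, v2, 195). refcount(pp2)=3>1 -> COPY to pp7. 8 ppages; refcounts: pp0:2 pp1:3 pp2:2 pp3:1 pp4:1 pp5:1 pp6:1 pp7:1
Op 8: read(P1, v1) -> 48. No state change.
Op 9: write(P2, v2, 171). refcount(pp2)=2>1 -> COPY to pp8. 9 ppages; refcounts: pp0:2 pp1:3 pp2:1 pp3:1 pp4:1 pp5:1 pp6:1 pp7:1 pp8:1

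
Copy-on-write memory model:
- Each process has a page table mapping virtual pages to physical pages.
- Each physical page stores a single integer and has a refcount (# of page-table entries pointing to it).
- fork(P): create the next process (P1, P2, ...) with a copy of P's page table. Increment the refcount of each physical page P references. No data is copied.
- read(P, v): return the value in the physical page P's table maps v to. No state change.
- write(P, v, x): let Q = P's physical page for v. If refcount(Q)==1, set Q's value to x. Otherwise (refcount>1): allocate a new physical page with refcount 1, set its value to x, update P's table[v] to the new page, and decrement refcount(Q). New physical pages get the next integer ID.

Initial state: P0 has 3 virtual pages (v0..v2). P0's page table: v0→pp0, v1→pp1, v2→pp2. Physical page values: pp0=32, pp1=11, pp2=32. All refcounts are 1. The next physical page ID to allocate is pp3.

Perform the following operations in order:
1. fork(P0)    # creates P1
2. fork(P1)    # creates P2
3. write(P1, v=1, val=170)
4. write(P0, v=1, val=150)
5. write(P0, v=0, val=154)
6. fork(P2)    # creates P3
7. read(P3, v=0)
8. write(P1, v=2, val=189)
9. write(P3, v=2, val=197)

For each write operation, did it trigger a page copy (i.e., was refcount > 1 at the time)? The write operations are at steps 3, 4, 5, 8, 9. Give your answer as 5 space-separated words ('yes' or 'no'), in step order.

Op 1: fork(P0) -> P1. 3 ppages; refcounts: pp0:2 pp1:2 pp2:2
Op 2: fork(P1) -> P2. 3 ppages; refcounts: pp0:3 pp1:3 pp2:3
Op 3: write(P1, v1, 170). refcount(pp1)=3>1 -> COPY to pp3. 4 ppages; refcounts: pp0:3 pp1:2 pp2:3 pp3:1
Op 4: write(P0, v1, 150). refcount(pp1)=2>1 -> COPY to pp4. 5 ppages; refcounts: pp0:3 pp1:1 pp2:3 pp3:1 pp4:1
Op 5: write(P0, v0, 154). refcount(pp0)=3>1 -> COPY to pp5. 6 ppages; refcounts: pp0:2 pp1:1 pp2:3 pp3:1 pp4:1 pp5:1
Op 6: fork(P2) -> P3. 6 ppages; refcounts: pp0:3 pp1:2 pp2:4 pp3:1 pp4:1 pp5:1
Op 7: read(P3, v0) -> 32. No state change.
Op 8: write(P1, v2, 189). refcount(pp2)=4>1 -> COPY to pp6. 7 ppages; refcounts: pp0:3 pp1:2 pp2:3 pp3:1 pp4:1 pp5:1 pp6:1
Op 9: write(P3, v2, 197). refcount(pp2)=3>1 -> COPY to pp7. 8 ppages; refcounts: pp0:3 pp1:2 pp2:2 pp3:1 pp4:1 pp5:1 pp6:1 pp7:1

yes yes yes yes yes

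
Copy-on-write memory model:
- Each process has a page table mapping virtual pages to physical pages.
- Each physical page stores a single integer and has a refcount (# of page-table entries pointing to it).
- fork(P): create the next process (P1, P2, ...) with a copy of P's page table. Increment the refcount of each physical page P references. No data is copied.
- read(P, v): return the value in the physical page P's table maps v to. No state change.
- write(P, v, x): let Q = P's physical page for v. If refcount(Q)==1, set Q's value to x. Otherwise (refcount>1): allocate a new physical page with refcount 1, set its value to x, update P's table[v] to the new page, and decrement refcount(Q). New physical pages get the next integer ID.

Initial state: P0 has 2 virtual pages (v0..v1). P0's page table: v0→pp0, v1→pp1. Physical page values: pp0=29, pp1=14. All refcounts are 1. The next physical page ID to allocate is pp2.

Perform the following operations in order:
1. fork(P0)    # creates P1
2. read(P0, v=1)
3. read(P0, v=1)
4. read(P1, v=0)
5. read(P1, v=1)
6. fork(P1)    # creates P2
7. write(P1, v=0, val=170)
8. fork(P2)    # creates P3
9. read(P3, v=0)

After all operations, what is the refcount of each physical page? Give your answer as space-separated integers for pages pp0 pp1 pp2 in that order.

Answer: 3 4 1

Derivation:
Op 1: fork(P0) -> P1. 2 ppages; refcounts: pp0:2 pp1:2
Op 2: read(P0, v1) -> 14. No state change.
Op 3: read(P0, v1) -> 14. No state change.
Op 4: read(P1, v0) -> 29. No state change.
Op 5: read(P1, v1) -> 14. No state change.
Op 6: fork(P1) -> P2. 2 ppages; refcounts: pp0:3 pp1:3
Op 7: write(P1, v0, 170). refcount(pp0)=3>1 -> COPY to pp2. 3 ppages; refcounts: pp0:2 pp1:3 pp2:1
Op 8: fork(P2) -> P3. 3 ppages; refcounts: pp0:3 pp1:4 pp2:1
Op 9: read(P3, v0) -> 29. No state change.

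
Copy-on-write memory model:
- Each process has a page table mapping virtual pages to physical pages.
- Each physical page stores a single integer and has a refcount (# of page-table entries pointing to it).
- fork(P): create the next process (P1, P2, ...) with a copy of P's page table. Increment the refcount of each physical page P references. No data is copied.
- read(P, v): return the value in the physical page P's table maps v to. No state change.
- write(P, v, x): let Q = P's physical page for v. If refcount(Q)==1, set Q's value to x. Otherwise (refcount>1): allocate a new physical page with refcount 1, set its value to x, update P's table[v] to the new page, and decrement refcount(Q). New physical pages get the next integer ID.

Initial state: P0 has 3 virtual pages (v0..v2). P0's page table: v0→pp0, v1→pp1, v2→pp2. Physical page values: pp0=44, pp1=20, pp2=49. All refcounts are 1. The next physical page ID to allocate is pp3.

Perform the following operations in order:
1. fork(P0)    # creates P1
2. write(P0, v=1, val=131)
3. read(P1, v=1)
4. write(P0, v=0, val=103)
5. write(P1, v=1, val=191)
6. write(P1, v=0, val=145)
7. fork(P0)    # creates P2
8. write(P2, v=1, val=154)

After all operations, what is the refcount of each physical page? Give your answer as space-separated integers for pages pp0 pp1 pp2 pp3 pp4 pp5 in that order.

Op 1: fork(P0) -> P1. 3 ppages; refcounts: pp0:2 pp1:2 pp2:2
Op 2: write(P0, v1, 131). refcount(pp1)=2>1 -> COPY to pp3. 4 ppages; refcounts: pp0:2 pp1:1 pp2:2 pp3:1
Op 3: read(P1, v1) -> 20. No state change.
Op 4: write(P0, v0, 103). refcount(pp0)=2>1 -> COPY to pp4. 5 ppages; refcounts: pp0:1 pp1:1 pp2:2 pp3:1 pp4:1
Op 5: write(P1, v1, 191). refcount(pp1)=1 -> write in place. 5 ppages; refcounts: pp0:1 pp1:1 pp2:2 pp3:1 pp4:1
Op 6: write(P1, v0, 145). refcount(pp0)=1 -> write in place. 5 ppages; refcounts: pp0:1 pp1:1 pp2:2 pp3:1 pp4:1
Op 7: fork(P0) -> P2. 5 ppages; refcounts: pp0:1 pp1:1 pp2:3 pp3:2 pp4:2
Op 8: write(P2, v1, 154). refcount(pp3)=2>1 -> COPY to pp5. 6 ppages; refcounts: pp0:1 pp1:1 pp2:3 pp3:1 pp4:2 pp5:1

Answer: 1 1 3 1 2 1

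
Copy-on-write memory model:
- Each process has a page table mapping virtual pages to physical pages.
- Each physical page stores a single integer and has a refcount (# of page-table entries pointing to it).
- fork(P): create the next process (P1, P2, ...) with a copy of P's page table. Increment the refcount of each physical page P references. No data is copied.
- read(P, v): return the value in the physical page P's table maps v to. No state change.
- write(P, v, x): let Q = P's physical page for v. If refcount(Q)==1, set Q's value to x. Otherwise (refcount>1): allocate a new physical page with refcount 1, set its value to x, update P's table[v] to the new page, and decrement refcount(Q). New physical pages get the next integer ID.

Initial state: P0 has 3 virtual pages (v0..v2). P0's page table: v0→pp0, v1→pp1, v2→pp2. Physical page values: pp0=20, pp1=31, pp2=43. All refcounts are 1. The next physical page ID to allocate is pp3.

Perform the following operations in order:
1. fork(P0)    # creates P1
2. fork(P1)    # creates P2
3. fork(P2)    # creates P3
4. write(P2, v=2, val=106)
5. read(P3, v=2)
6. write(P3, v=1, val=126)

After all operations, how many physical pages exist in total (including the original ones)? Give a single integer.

Op 1: fork(P0) -> P1. 3 ppages; refcounts: pp0:2 pp1:2 pp2:2
Op 2: fork(P1) -> P2. 3 ppages; refcounts: pp0:3 pp1:3 pp2:3
Op 3: fork(P2) -> P3. 3 ppages; refcounts: pp0:4 pp1:4 pp2:4
Op 4: write(P2, v2, 106). refcount(pp2)=4>1 -> COPY to pp3. 4 ppages; refcounts: pp0:4 pp1:4 pp2:3 pp3:1
Op 5: read(P3, v2) -> 43. No state change.
Op 6: write(P3, v1, 126). refcount(pp1)=4>1 -> COPY to pp4. 5 ppages; refcounts: pp0:4 pp1:3 pp2:3 pp3:1 pp4:1

Answer: 5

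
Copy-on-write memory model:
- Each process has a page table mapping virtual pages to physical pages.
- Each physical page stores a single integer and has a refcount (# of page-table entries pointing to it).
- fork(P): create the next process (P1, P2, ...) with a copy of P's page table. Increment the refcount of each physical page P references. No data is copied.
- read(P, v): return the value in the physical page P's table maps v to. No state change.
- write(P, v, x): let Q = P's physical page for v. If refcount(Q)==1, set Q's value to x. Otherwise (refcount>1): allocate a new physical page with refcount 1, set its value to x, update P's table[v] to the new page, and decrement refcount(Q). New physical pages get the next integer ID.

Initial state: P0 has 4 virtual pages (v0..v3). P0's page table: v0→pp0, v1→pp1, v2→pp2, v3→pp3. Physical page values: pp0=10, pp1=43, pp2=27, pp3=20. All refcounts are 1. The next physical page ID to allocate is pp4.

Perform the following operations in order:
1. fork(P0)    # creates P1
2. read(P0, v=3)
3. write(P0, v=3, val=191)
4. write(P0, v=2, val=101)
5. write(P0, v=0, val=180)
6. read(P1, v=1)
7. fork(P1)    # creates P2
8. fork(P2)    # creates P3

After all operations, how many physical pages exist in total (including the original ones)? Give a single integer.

Op 1: fork(P0) -> P1. 4 ppages; refcounts: pp0:2 pp1:2 pp2:2 pp3:2
Op 2: read(P0, v3) -> 20. No state change.
Op 3: write(P0, v3, 191). refcount(pp3)=2>1 -> COPY to pp4. 5 ppages; refcounts: pp0:2 pp1:2 pp2:2 pp3:1 pp4:1
Op 4: write(P0, v2, 101). refcount(pp2)=2>1 -> COPY to pp5. 6 ppages; refcounts: pp0:2 pp1:2 pp2:1 pp3:1 pp4:1 pp5:1
Op 5: write(P0, v0, 180). refcount(pp0)=2>1 -> COPY to pp6. 7 ppages; refcounts: pp0:1 pp1:2 pp2:1 pp3:1 pp4:1 pp5:1 pp6:1
Op 6: read(P1, v1) -> 43. No state change.
Op 7: fork(P1) -> P2. 7 ppages; refcounts: pp0:2 pp1:3 pp2:2 pp3:2 pp4:1 pp5:1 pp6:1
Op 8: fork(P2) -> P3. 7 ppages; refcounts: pp0:3 pp1:4 pp2:3 pp3:3 pp4:1 pp5:1 pp6:1

Answer: 7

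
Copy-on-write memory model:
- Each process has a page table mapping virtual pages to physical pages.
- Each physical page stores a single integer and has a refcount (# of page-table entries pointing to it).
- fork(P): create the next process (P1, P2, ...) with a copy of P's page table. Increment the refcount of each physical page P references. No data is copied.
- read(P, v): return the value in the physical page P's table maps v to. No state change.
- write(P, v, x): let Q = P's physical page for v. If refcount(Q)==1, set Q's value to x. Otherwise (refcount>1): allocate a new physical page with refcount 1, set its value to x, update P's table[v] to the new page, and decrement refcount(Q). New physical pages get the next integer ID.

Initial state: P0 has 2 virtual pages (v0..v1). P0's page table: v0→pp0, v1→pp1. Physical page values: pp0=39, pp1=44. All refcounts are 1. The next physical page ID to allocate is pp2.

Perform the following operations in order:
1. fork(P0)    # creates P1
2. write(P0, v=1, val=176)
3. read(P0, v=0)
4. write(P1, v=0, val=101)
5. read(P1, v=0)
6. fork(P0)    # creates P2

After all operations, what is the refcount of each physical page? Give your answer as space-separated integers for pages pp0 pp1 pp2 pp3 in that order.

Op 1: fork(P0) -> P1. 2 ppages; refcounts: pp0:2 pp1:2
Op 2: write(P0, v1, 176). refcount(pp1)=2>1 -> COPY to pp2. 3 ppages; refcounts: pp0:2 pp1:1 pp2:1
Op 3: read(P0, v0) -> 39. No state change.
Op 4: write(P1, v0, 101). refcount(pp0)=2>1 -> COPY to pp3. 4 ppages; refcounts: pp0:1 pp1:1 pp2:1 pp3:1
Op 5: read(P1, v0) -> 101. No state change.
Op 6: fork(P0) -> P2. 4 ppages; refcounts: pp0:2 pp1:1 pp2:2 pp3:1

Answer: 2 1 2 1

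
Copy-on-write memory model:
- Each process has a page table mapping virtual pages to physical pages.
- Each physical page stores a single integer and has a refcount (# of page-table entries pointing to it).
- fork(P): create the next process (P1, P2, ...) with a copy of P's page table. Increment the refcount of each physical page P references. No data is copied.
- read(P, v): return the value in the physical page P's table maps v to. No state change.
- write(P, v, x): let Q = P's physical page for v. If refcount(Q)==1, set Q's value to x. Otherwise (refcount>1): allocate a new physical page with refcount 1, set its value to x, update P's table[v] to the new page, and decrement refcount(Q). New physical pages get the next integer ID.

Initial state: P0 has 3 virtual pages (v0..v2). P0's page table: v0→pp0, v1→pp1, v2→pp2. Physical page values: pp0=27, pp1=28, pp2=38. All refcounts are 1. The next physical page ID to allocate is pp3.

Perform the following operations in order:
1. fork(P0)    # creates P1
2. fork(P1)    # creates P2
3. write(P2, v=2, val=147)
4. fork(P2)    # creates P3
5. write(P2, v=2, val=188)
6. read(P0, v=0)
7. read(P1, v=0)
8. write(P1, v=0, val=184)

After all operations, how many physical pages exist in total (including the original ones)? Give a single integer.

Op 1: fork(P0) -> P1. 3 ppages; refcounts: pp0:2 pp1:2 pp2:2
Op 2: fork(P1) -> P2. 3 ppages; refcounts: pp0:3 pp1:3 pp2:3
Op 3: write(P2, v2, 147). refcount(pp2)=3>1 -> COPY to pp3. 4 ppages; refcounts: pp0:3 pp1:3 pp2:2 pp3:1
Op 4: fork(P2) -> P3. 4 ppages; refcounts: pp0:4 pp1:4 pp2:2 pp3:2
Op 5: write(P2, v2, 188). refcount(pp3)=2>1 -> COPY to pp4. 5 ppages; refcounts: pp0:4 pp1:4 pp2:2 pp3:1 pp4:1
Op 6: read(P0, v0) -> 27. No state change.
Op 7: read(P1, v0) -> 27. No state change.
Op 8: write(P1, v0, 184). refcount(pp0)=4>1 -> COPY to pp5. 6 ppages; refcounts: pp0:3 pp1:4 pp2:2 pp3:1 pp4:1 pp5:1

Answer: 6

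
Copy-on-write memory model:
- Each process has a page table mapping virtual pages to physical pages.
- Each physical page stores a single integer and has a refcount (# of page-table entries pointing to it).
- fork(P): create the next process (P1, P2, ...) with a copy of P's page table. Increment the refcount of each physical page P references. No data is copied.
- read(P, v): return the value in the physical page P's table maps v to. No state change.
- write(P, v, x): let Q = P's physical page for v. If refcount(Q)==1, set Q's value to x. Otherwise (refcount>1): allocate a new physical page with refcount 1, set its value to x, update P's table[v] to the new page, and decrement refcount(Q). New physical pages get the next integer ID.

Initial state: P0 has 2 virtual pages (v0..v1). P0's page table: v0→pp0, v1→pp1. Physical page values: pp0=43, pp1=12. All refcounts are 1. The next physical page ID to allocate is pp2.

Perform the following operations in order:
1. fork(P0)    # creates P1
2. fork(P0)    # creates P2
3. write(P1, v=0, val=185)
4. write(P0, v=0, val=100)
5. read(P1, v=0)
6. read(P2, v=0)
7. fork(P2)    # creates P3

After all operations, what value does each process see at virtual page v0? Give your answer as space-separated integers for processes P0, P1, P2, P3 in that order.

Answer: 100 185 43 43

Derivation:
Op 1: fork(P0) -> P1. 2 ppages; refcounts: pp0:2 pp1:2
Op 2: fork(P0) -> P2. 2 ppages; refcounts: pp0:3 pp1:3
Op 3: write(P1, v0, 185). refcount(pp0)=3>1 -> COPY to pp2. 3 ppages; refcounts: pp0:2 pp1:3 pp2:1
Op 4: write(P0, v0, 100). refcount(pp0)=2>1 -> COPY to pp3. 4 ppages; refcounts: pp0:1 pp1:3 pp2:1 pp3:1
Op 5: read(P1, v0) -> 185. No state change.
Op 6: read(P2, v0) -> 43. No state change.
Op 7: fork(P2) -> P3. 4 ppages; refcounts: pp0:2 pp1:4 pp2:1 pp3:1
P0: v0 -> pp3 = 100
P1: v0 -> pp2 = 185
P2: v0 -> pp0 = 43
P3: v0 -> pp0 = 43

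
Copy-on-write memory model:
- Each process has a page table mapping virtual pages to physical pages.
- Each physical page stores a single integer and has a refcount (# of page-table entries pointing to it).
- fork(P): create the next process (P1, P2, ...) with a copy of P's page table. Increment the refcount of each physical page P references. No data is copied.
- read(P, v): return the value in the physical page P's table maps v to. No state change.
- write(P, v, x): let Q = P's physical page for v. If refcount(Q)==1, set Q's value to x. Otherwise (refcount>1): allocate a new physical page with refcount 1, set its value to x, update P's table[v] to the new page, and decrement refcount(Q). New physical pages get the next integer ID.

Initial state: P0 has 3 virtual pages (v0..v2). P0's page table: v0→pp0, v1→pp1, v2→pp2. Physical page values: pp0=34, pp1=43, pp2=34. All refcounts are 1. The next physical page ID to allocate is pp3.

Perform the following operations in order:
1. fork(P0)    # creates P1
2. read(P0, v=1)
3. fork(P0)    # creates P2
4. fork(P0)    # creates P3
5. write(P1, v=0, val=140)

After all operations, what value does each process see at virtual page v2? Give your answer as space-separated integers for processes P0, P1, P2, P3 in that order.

Answer: 34 34 34 34

Derivation:
Op 1: fork(P0) -> P1. 3 ppages; refcounts: pp0:2 pp1:2 pp2:2
Op 2: read(P0, v1) -> 43. No state change.
Op 3: fork(P0) -> P2. 3 ppages; refcounts: pp0:3 pp1:3 pp2:3
Op 4: fork(P0) -> P3. 3 ppages; refcounts: pp0:4 pp1:4 pp2:4
Op 5: write(P1, v0, 140). refcount(pp0)=4>1 -> COPY to pp3. 4 ppages; refcounts: pp0:3 pp1:4 pp2:4 pp3:1
P0: v2 -> pp2 = 34
P1: v2 -> pp2 = 34
P2: v2 -> pp2 = 34
P3: v2 -> pp2 = 34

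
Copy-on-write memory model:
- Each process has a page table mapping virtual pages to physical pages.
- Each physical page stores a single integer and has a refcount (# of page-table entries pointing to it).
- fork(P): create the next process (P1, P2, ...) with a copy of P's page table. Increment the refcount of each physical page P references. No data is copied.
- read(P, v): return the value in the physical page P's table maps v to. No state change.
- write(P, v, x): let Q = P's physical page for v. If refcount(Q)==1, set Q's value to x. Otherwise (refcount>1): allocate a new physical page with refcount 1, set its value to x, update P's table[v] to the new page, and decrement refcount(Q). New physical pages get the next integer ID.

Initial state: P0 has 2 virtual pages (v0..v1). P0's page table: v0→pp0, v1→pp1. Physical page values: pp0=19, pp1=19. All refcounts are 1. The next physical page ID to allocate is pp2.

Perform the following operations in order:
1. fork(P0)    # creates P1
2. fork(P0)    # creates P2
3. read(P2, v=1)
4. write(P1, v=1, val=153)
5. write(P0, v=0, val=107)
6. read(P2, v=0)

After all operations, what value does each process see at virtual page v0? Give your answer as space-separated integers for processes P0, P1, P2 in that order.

Answer: 107 19 19

Derivation:
Op 1: fork(P0) -> P1. 2 ppages; refcounts: pp0:2 pp1:2
Op 2: fork(P0) -> P2. 2 ppages; refcounts: pp0:3 pp1:3
Op 3: read(P2, v1) -> 19. No state change.
Op 4: write(P1, v1, 153). refcount(pp1)=3>1 -> COPY to pp2. 3 ppages; refcounts: pp0:3 pp1:2 pp2:1
Op 5: write(P0, v0, 107). refcount(pp0)=3>1 -> COPY to pp3. 4 ppages; refcounts: pp0:2 pp1:2 pp2:1 pp3:1
Op 6: read(P2, v0) -> 19. No state change.
P0: v0 -> pp3 = 107
P1: v0 -> pp0 = 19
P2: v0 -> pp0 = 19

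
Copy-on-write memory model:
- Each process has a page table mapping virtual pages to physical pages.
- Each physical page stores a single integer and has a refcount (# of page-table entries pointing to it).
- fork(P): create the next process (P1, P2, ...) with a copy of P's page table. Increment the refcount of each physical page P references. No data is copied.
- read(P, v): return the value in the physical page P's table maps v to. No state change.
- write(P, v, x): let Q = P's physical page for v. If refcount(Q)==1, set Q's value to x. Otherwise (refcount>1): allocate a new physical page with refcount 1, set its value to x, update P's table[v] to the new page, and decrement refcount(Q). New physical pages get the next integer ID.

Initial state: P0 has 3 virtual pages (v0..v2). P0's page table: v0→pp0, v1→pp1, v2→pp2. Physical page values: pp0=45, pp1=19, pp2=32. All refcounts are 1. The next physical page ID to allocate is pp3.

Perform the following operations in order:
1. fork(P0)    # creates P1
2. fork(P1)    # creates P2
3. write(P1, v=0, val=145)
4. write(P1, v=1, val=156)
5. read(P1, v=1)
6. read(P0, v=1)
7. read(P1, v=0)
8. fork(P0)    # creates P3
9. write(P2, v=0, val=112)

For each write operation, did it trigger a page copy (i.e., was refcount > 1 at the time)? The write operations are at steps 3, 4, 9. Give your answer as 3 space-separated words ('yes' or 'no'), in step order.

Op 1: fork(P0) -> P1. 3 ppages; refcounts: pp0:2 pp1:2 pp2:2
Op 2: fork(P1) -> P2. 3 ppages; refcounts: pp0:3 pp1:3 pp2:3
Op 3: write(P1, v0, 145). refcount(pp0)=3>1 -> COPY to pp3. 4 ppages; refcounts: pp0:2 pp1:3 pp2:3 pp3:1
Op 4: write(P1, v1, 156). refcount(pp1)=3>1 -> COPY to pp4. 5 ppages; refcounts: pp0:2 pp1:2 pp2:3 pp3:1 pp4:1
Op 5: read(P1, v1) -> 156. No state change.
Op 6: read(P0, v1) -> 19. No state change.
Op 7: read(P1, v0) -> 145. No state change.
Op 8: fork(P0) -> P3. 5 ppages; refcounts: pp0:3 pp1:3 pp2:4 pp3:1 pp4:1
Op 9: write(P2, v0, 112). refcount(pp0)=3>1 -> COPY to pp5. 6 ppages; refcounts: pp0:2 pp1:3 pp2:4 pp3:1 pp4:1 pp5:1

yes yes yes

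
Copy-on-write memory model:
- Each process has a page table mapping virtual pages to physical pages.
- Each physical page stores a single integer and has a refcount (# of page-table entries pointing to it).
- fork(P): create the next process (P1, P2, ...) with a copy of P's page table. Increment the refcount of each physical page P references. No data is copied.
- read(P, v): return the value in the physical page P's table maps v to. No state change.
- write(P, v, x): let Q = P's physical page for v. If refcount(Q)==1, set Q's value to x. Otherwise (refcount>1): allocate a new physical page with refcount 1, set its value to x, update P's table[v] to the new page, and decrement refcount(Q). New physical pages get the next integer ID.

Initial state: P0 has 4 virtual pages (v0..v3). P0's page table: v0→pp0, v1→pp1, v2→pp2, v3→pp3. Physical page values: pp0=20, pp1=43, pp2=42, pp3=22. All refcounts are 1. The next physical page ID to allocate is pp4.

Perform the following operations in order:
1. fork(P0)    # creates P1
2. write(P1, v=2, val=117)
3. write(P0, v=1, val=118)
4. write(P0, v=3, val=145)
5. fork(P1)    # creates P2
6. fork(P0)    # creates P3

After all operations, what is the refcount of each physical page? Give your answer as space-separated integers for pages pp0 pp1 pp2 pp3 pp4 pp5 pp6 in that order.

Answer: 4 2 2 2 2 2 2

Derivation:
Op 1: fork(P0) -> P1. 4 ppages; refcounts: pp0:2 pp1:2 pp2:2 pp3:2
Op 2: write(P1, v2, 117). refcount(pp2)=2>1 -> COPY to pp4. 5 ppages; refcounts: pp0:2 pp1:2 pp2:1 pp3:2 pp4:1
Op 3: write(P0, v1, 118). refcount(pp1)=2>1 -> COPY to pp5. 6 ppages; refcounts: pp0:2 pp1:1 pp2:1 pp3:2 pp4:1 pp5:1
Op 4: write(P0, v3, 145). refcount(pp3)=2>1 -> COPY to pp6. 7 ppages; refcounts: pp0:2 pp1:1 pp2:1 pp3:1 pp4:1 pp5:1 pp6:1
Op 5: fork(P1) -> P2. 7 ppages; refcounts: pp0:3 pp1:2 pp2:1 pp3:2 pp4:2 pp5:1 pp6:1
Op 6: fork(P0) -> P3. 7 ppages; refcounts: pp0:4 pp1:2 pp2:2 pp3:2 pp4:2 pp5:2 pp6:2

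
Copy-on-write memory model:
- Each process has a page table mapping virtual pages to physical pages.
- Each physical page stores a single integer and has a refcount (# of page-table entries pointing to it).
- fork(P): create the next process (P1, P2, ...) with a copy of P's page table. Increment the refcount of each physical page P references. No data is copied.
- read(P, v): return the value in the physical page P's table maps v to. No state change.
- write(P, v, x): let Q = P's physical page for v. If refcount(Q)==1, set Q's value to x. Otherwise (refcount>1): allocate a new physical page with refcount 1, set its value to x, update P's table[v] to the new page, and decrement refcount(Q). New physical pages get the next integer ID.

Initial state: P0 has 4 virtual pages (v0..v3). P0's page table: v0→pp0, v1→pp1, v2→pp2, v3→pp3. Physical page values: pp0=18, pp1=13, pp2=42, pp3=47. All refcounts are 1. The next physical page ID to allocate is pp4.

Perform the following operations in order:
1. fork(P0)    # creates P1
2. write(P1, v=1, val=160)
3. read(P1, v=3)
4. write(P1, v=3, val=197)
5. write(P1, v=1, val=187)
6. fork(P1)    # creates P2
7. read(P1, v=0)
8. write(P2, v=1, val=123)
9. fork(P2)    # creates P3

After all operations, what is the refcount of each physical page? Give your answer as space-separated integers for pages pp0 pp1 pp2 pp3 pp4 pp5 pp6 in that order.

Op 1: fork(P0) -> P1. 4 ppages; refcounts: pp0:2 pp1:2 pp2:2 pp3:2
Op 2: write(P1, v1, 160). refcount(pp1)=2>1 -> COPY to pp4. 5 ppages; refcounts: pp0:2 pp1:1 pp2:2 pp3:2 pp4:1
Op 3: read(P1, v3) -> 47. No state change.
Op 4: write(P1, v3, 197). refcount(pp3)=2>1 -> COPY to pp5. 6 ppages; refcounts: pp0:2 pp1:1 pp2:2 pp3:1 pp4:1 pp5:1
Op 5: write(P1, v1, 187). refcount(pp4)=1 -> write in place. 6 ppages; refcounts: pp0:2 pp1:1 pp2:2 pp3:1 pp4:1 pp5:1
Op 6: fork(P1) -> P2. 6 ppages; refcounts: pp0:3 pp1:1 pp2:3 pp3:1 pp4:2 pp5:2
Op 7: read(P1, v0) -> 18. No state change.
Op 8: write(P2, v1, 123). refcount(pp4)=2>1 -> COPY to pp6. 7 ppages; refcounts: pp0:3 pp1:1 pp2:3 pp3:1 pp4:1 pp5:2 pp6:1
Op 9: fork(P2) -> P3. 7 ppages; refcounts: pp0:4 pp1:1 pp2:4 pp3:1 pp4:1 pp5:3 pp6:2

Answer: 4 1 4 1 1 3 2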